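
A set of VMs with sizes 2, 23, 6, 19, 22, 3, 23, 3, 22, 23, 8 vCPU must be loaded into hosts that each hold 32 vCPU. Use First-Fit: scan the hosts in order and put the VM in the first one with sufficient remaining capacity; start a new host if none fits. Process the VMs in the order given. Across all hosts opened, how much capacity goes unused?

host 1: place 2 vCPU, 30 vCPU left
host 1: place 23 vCPU, 7 vCPU left
host 1: place 6 vCPU, 1 vCPU left
host 2: place 19 vCPU, 13 vCPU left
host 3: place 22 vCPU, 10 vCPU left
host 2: place 3 vCPU, 10 vCPU left
host 4: place 23 vCPU, 9 vCPU left
host 2: place 3 vCPU, 7 vCPU left
host 5: place 22 vCPU, 10 vCPU left
host 6: place 23 vCPU, 9 vCPU left
host 3: place 8 vCPU, 2 vCPU left
6 hosts × 32 vCPU = 192 vCPU; used 154 vCPU; unused 38 vCPU.

38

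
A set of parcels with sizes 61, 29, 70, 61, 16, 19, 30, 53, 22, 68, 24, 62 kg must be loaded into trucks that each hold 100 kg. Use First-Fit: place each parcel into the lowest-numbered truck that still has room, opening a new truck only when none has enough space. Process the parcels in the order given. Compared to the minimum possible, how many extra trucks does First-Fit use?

First-Fit: [61,29] [70,16] [61,19] [30,53] [22,68] [24,62] → 6 trucks.
Total size 515 kg; any packing needs at least ⌈515/100⌉ = 6 trucks.
So 6 is already optimal.

0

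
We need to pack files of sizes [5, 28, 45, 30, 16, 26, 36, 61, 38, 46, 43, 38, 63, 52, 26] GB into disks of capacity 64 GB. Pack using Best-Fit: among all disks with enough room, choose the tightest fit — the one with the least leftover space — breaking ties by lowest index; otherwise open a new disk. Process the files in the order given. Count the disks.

5 GB → disk 1 (remaining 59 GB)
28 GB → disk 1 (remaining 31 GB)
45 GB → disk 2 (remaining 19 GB)
30 GB → disk 1 (remaining 1 GB)
16 GB → disk 2 (remaining 3 GB)
26 GB → disk 3 (remaining 38 GB)
36 GB → disk 3 (remaining 2 GB)
61 GB → disk 4 (remaining 3 GB)
38 GB → disk 5 (remaining 26 GB)
46 GB → disk 6 (remaining 18 GB)
43 GB → disk 7 (remaining 21 GB)
38 GB → disk 8 (remaining 26 GB)
63 GB → disk 9 (remaining 1 GB)
52 GB → disk 10 (remaining 12 GB)
26 GB → disk 5 (remaining 0 GB)
Final disks: [5,28,30] [45,16] [26,36] [61] [38,26] [46] [43] [38] [63] [52].

10 disks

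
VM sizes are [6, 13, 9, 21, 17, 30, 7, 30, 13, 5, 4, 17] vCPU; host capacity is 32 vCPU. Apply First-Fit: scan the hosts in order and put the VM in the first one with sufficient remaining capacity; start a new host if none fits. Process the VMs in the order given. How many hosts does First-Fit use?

6 vCPU → host 1 (remaining 26 vCPU)
13 vCPU → host 1 (remaining 13 vCPU)
9 vCPU → host 1 (remaining 4 vCPU)
21 vCPU → host 2 (remaining 11 vCPU)
17 vCPU → host 3 (remaining 15 vCPU)
30 vCPU → host 4 (remaining 2 vCPU)
7 vCPU → host 2 (remaining 4 vCPU)
30 vCPU → host 5 (remaining 2 vCPU)
13 vCPU → host 3 (remaining 2 vCPU)
5 vCPU → host 6 (remaining 27 vCPU)
4 vCPU → host 1 (remaining 0 vCPU)
17 vCPU → host 6 (remaining 10 vCPU)
Final hosts: [6,13,9,4] [21,7] [17,13] [30] [30] [5,17].

6 hosts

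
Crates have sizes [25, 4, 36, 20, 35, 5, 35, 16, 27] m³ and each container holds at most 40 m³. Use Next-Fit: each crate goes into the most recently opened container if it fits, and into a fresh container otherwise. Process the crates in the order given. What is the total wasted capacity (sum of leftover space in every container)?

Put 25 m³ in container 1; 15 m³ remain.
Put 4 m³ in container 1; 11 m³ remain.
Put 36 m³ in container 2; 4 m³ remain.
Put 20 m³ in container 3; 20 m³ remain.
Put 35 m³ in container 4; 5 m³ remain.
Put 5 m³ in container 4; 0 m³ remain.
Put 35 m³ in container 5; 5 m³ remain.
Put 16 m³ in container 6; 24 m³ remain.
Put 27 m³ in container 7; 13 m³ remain.
7 containers × 40 m³ = 280 m³; used 203 m³; unused 77 m³.

77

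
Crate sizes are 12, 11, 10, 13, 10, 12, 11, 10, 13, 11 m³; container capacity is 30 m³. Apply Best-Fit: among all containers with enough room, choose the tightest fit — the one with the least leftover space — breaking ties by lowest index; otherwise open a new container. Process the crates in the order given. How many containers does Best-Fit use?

5

Put 12 m³ in container 1; 18 m³ remain.
Put 11 m³ in container 1; 7 m³ remain.
Put 10 m³ in container 2; 20 m³ remain.
Put 13 m³ in container 2; 7 m³ remain.
Put 10 m³ in container 3; 20 m³ remain.
Put 12 m³ in container 3; 8 m³ remain.
Put 11 m³ in container 4; 19 m³ remain.
Put 10 m³ in container 4; 9 m³ remain.
Put 13 m³ in container 5; 17 m³ remain.
Put 11 m³ in container 5; 6 m³ remain.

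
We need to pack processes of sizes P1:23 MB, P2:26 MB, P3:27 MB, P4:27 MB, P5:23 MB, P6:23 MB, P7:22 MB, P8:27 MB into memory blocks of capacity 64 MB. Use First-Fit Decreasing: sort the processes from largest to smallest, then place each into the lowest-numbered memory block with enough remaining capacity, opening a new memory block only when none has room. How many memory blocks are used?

4

Sorted descending: 27, 27, 27, 26, 23, 23, 23, 22.
memory block 1: place 27 MB, 37 MB left
memory block 1: place 27 MB, 10 MB left
memory block 2: place 27 MB, 37 MB left
memory block 2: place 26 MB, 11 MB left
memory block 3: place 23 MB, 41 MB left
memory block 3: place 23 MB, 18 MB left
memory block 4: place 23 MB, 41 MB left
memory block 4: place 22 MB, 19 MB left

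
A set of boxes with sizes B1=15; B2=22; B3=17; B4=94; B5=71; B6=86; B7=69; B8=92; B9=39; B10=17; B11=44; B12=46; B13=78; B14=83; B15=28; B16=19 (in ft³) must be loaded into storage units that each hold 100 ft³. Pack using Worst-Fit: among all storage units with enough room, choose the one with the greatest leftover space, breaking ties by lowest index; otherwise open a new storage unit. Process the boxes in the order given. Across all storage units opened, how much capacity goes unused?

B1 (15 ft³) → storage unit 1 (remaining 85 ft³)
B2 (22 ft³) → storage unit 1 (remaining 63 ft³)
B3 (17 ft³) → storage unit 1 (remaining 46 ft³)
B4 (94 ft³) → storage unit 2 (remaining 6 ft³)
B5 (71 ft³) → storage unit 3 (remaining 29 ft³)
B6 (86 ft³) → storage unit 4 (remaining 14 ft³)
B7 (69 ft³) → storage unit 5 (remaining 31 ft³)
B8 (92 ft³) → storage unit 6 (remaining 8 ft³)
B9 (39 ft³) → storage unit 1 (remaining 7 ft³)
B10 (17 ft³) → storage unit 5 (remaining 14 ft³)
B11 (44 ft³) → storage unit 7 (remaining 56 ft³)
B12 (46 ft³) → storage unit 7 (remaining 10 ft³)
B13 (78 ft³) → storage unit 8 (remaining 22 ft³)
B14 (83 ft³) → storage unit 9 (remaining 17 ft³)
B15 (28 ft³) → storage unit 3 (remaining 1 ft³)
B16 (19 ft³) → storage unit 8 (remaining 3 ft³)
9 storage units × 100 ft³ = 900 ft³; used 820 ft³; unused 80 ft³.

80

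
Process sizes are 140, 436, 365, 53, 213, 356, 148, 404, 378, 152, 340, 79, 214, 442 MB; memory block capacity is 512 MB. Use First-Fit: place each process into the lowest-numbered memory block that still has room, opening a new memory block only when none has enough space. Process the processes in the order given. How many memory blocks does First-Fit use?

memory block 1: place 140 MB, 372 MB left
memory block 2: place 436 MB, 76 MB left
memory block 1: place 365 MB, 7 MB left
memory block 2: place 53 MB, 23 MB left
memory block 3: place 213 MB, 299 MB left
memory block 4: place 356 MB, 156 MB left
memory block 3: place 148 MB, 151 MB left
memory block 5: place 404 MB, 108 MB left
memory block 6: place 378 MB, 134 MB left
memory block 4: place 152 MB, 4 MB left
memory block 7: place 340 MB, 172 MB left
memory block 3: place 79 MB, 72 MB left
memory block 8: place 214 MB, 298 MB left
memory block 9: place 442 MB, 70 MB left

9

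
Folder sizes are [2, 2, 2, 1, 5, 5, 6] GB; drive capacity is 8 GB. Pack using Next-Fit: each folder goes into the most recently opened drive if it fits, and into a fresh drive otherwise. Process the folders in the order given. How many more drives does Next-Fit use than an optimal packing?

1

Next-Fit: [2,2,2,1] [5] [5] [6] → 4 drives.
Total size 23 GB; any packing needs at least ⌈23/8⌉ = 3 drives.
An optimal packing achieves that bound: [6,2] [5,2,1] [5,2] → 3 drives.
Excess: 4 − 3 = 1.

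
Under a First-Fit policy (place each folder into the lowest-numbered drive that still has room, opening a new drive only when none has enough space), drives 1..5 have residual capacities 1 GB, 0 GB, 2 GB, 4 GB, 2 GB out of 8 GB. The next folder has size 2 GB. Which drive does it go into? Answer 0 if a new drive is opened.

3

Drives with room: drive 3 (2 GB), drive 4 (4 GB), drive 5 (2 GB).
The first with room is drive 3.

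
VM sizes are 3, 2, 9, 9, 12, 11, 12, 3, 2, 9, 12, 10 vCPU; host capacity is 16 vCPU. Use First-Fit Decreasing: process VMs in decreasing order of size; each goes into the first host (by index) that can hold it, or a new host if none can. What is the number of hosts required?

Sorted descending: 12, 12, 12, 11, 10, 9, 9, 9, 3, 3, 2, 2.
12 vCPU → host 1 (remaining 4 vCPU)
12 vCPU → host 2 (remaining 4 vCPU)
12 vCPU → host 3 (remaining 4 vCPU)
11 vCPU → host 4 (remaining 5 vCPU)
10 vCPU → host 5 (remaining 6 vCPU)
9 vCPU → host 6 (remaining 7 vCPU)
9 vCPU → host 7 (remaining 7 vCPU)
9 vCPU → host 8 (remaining 7 vCPU)
3 vCPU → host 1 (remaining 1 vCPU)
3 vCPU → host 2 (remaining 1 vCPU)
2 vCPU → host 3 (remaining 2 vCPU)
2 vCPU → host 3 (remaining 0 vCPU)

8 hosts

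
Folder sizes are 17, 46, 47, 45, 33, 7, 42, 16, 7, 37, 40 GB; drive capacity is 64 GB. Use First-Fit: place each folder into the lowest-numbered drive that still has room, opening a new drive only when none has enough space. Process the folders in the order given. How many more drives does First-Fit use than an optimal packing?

First-Fit: [17,46] [47,7,7] [45,16] [33] [42] [37] [40] → 7 drives.
7 folders exceed 32 GB (half the capacity), and no two of those can share a drive, so at least 7 drives are needed.
So 7 is already optimal.

0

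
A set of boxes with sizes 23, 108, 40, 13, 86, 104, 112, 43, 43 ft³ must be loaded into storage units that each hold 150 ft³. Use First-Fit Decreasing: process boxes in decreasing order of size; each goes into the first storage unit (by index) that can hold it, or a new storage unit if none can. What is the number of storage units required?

4

Sorted descending: 112, 108, 104, 86, 43, 43, 40, 23, 13.
storage unit 1: place 112 ft³, 38 ft³ left
storage unit 2: place 108 ft³, 42 ft³ left
storage unit 3: place 104 ft³, 46 ft³ left
storage unit 4: place 86 ft³, 64 ft³ left
storage unit 3: place 43 ft³, 3 ft³ left
storage unit 4: place 43 ft³, 21 ft³ left
storage unit 2: place 40 ft³, 2 ft³ left
storage unit 1: place 23 ft³, 15 ft³ left
storage unit 1: place 13 ft³, 2 ft³ left
Final storage units: [112,23,13] [108,40] [104,43] [86,43].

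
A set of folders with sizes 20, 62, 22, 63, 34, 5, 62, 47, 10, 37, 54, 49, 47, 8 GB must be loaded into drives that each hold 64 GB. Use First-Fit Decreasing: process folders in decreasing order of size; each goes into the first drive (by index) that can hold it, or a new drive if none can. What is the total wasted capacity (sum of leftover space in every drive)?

Sorted descending: 63, 62, 62, 54, 49, 47, 47, 37, 34, 22, 20, 10, 8, 5.
Put 63 GB in drive 1; 1 GB remain.
Put 62 GB in drive 2; 2 GB remain.
Put 62 GB in drive 3; 2 GB remain.
Put 54 GB in drive 4; 10 GB remain.
Put 49 GB in drive 5; 15 GB remain.
Put 47 GB in drive 6; 17 GB remain.
Put 47 GB in drive 7; 17 GB remain.
Put 37 GB in drive 8; 27 GB remain.
Put 34 GB in drive 9; 30 GB remain.
Put 22 GB in drive 8; 5 GB remain.
Put 20 GB in drive 9; 10 GB remain.
Put 10 GB in drive 4; 0 GB remain.
Put 8 GB in drive 5; 7 GB remain.
Put 5 GB in drive 5; 2 GB remain.
9 drives × 64 GB = 576 GB; used 520 GB; unused 56 GB.

56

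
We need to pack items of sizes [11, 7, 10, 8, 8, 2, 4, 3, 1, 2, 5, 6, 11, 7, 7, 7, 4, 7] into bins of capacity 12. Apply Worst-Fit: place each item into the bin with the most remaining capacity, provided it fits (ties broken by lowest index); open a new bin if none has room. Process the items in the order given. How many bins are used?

11 → bin 1 (remaining 1)
7 → bin 2 (remaining 5)
10 → bin 3 (remaining 2)
8 → bin 4 (remaining 4)
8 → bin 5 (remaining 4)
2 → bin 2 (remaining 3)
4 → bin 4 (remaining 0)
3 → bin 5 (remaining 1)
1 → bin 2 (remaining 2)
2 → bin 2 (remaining 0)
5 → bin 6 (remaining 7)
6 → bin 6 (remaining 1)
11 → bin 7 (remaining 1)
7 → bin 8 (remaining 5)
7 → bin 9 (remaining 5)
7 → bin 10 (remaining 5)
4 → bin 8 (remaining 1)
7 → bin 11 (remaining 5)

11 bins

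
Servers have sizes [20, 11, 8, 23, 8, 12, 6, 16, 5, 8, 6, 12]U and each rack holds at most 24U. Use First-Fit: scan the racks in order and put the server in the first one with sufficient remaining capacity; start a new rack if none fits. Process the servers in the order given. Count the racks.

7

Put 20U in rack 1; 4U remain.
Put 11U in rack 2; 13U remain.
Put 8U in rack 2; 5U remain.
Put 23U in rack 3; 1U remain.
Put 8U in rack 4; 16U remain.
Put 12U in rack 4; 4U remain.
Put 6U in rack 5; 18U remain.
Put 16U in rack 5; 2U remain.
Put 5U in rack 2; 0U remain.
Put 8U in rack 6; 16U remain.
Put 6U in rack 6; 10U remain.
Put 12U in rack 7; 12U remain.
Final racks: [20] [11,8,5] [23] [8,12] [6,16] [8,6] [12].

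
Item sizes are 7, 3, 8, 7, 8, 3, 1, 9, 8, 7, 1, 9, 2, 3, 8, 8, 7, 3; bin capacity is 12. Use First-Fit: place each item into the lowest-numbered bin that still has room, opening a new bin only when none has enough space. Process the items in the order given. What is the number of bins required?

11

7 → bin 1 (remaining 5)
3 → bin 1 (remaining 2)
8 → bin 2 (remaining 4)
7 → bin 3 (remaining 5)
8 → bin 4 (remaining 4)
3 → bin 2 (remaining 1)
1 → bin 1 (remaining 1)
9 → bin 5 (remaining 3)
8 → bin 6 (remaining 4)
7 → bin 7 (remaining 5)
1 → bin 1 (remaining 0)
9 → bin 8 (remaining 3)
2 → bin 3 (remaining 3)
3 → bin 3 (remaining 0)
8 → bin 9 (remaining 4)
8 → bin 10 (remaining 4)
7 → bin 11 (remaining 5)
3 → bin 4 (remaining 1)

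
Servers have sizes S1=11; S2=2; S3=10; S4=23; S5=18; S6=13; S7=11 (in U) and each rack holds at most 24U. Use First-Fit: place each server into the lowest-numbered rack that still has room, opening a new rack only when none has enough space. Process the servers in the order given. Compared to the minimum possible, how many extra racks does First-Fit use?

0

First-Fit: [11,2,10] [23] [18] [13,11] → 4 racks.
Total size 88U; any packing needs at least ⌈88/24⌉ = 4 racks.
So 4 is already optimal.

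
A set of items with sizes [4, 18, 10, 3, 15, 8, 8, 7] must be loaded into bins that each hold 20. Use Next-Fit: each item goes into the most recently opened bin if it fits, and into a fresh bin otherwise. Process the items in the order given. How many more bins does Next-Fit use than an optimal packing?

Next-Fit: [4] [18] [10,3] [15] [8,8] [7] → 6 bins.
Total size 73; any packing needs at least ⌈73/20⌉ = 4 bins.
An optimal packing achieves that bound: [18] [15,4] [10,8] [8,7,3] → 4 bins.
Excess: 6 − 4 = 2.

2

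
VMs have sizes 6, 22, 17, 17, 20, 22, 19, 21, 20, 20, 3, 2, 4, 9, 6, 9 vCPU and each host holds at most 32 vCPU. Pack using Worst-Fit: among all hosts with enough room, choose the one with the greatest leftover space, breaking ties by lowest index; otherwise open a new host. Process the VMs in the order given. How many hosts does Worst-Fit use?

host 1: place 6 vCPU, 26 vCPU left
host 1: place 22 vCPU, 4 vCPU left
host 2: place 17 vCPU, 15 vCPU left
host 3: place 17 vCPU, 15 vCPU left
host 4: place 20 vCPU, 12 vCPU left
host 5: place 22 vCPU, 10 vCPU left
host 6: place 19 vCPU, 13 vCPU left
host 7: place 21 vCPU, 11 vCPU left
host 8: place 20 vCPU, 12 vCPU left
host 9: place 20 vCPU, 12 vCPU left
host 2: place 3 vCPU, 12 vCPU left
host 3: place 2 vCPU, 13 vCPU left
host 3: place 4 vCPU, 9 vCPU left
host 6: place 9 vCPU, 4 vCPU left
host 2: place 6 vCPU, 6 vCPU left
host 4: place 9 vCPU, 3 vCPU left

9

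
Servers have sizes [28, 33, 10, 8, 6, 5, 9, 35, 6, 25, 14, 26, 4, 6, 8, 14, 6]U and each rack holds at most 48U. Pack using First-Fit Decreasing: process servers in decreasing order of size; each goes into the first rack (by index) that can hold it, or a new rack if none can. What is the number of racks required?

6

Sorted descending: 35, 33, 28, 26, 25, 14, 14, 10, 9, 8, 8, 6, 6, 6, 6, 5, 4.
35U → rack 1 (remaining 13U)
33U → rack 2 (remaining 15U)
28U → rack 3 (remaining 20U)
26U → rack 4 (remaining 22U)
25U → rack 5 (remaining 23U)
14U → rack 2 (remaining 1U)
14U → rack 3 (remaining 6U)
10U → rack 1 (remaining 3U)
9U → rack 4 (remaining 13U)
8U → rack 4 (remaining 5U)
8U → rack 5 (remaining 15U)
6U → rack 3 (remaining 0U)
6U → rack 5 (remaining 9U)
6U → rack 5 (remaining 3U)
6U → rack 6 (remaining 42U)
5U → rack 4 (remaining 0U)
4U → rack 6 (remaining 38U)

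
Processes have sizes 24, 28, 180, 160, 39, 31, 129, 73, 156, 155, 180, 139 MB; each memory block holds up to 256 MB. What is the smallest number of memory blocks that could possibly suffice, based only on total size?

6

Total size = 24 + 28 + 180 + 160 + 39 + 31 + 129 + 73 + 156 + 155 + 180 + 139 = 1294 MB.
⌈1294 / 256⌉ = 6.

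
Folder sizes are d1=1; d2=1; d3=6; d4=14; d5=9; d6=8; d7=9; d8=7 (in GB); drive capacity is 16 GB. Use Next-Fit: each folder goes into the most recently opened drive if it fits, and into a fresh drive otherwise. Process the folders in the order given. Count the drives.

Put d1 (1 GB) in drive 1; 15 GB remain.
Put d2 (1 GB) in drive 1; 14 GB remain.
Put d3 (6 GB) in drive 1; 8 GB remain.
Put d4 (14 GB) in drive 2; 2 GB remain.
Put d5 (9 GB) in drive 3; 7 GB remain.
Put d6 (8 GB) in drive 4; 8 GB remain.
Put d7 (9 GB) in drive 5; 7 GB remain.
Put d8 (7 GB) in drive 5; 0 GB remain.
Final drives: [1,1,6] [14] [9] [8] [9,7].

5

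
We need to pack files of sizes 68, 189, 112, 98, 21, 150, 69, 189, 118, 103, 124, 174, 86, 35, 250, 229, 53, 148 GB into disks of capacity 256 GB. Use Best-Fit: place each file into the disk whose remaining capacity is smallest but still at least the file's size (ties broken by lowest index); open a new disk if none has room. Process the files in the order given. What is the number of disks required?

10 disks

disk 1: place 68 GB, 188 GB left
disk 2: place 189 GB, 67 GB left
disk 1: place 112 GB, 76 GB left
disk 3: place 98 GB, 158 GB left
disk 2: place 21 GB, 46 GB left
disk 3: place 150 GB, 8 GB left
disk 1: place 69 GB, 7 GB left
disk 4: place 189 GB, 67 GB left
disk 5: place 118 GB, 138 GB left
disk 5: place 103 GB, 35 GB left
disk 6: place 124 GB, 132 GB left
disk 7: place 174 GB, 82 GB left
disk 6: place 86 GB, 46 GB left
disk 5: place 35 GB, 0 GB left
disk 8: place 250 GB, 6 GB left
disk 9: place 229 GB, 27 GB left
disk 4: place 53 GB, 14 GB left
disk 10: place 148 GB, 108 GB left
Final disks: [68,112,69] [189,21] [98,150] [189,53] [118,103,35] [124,86] [174] [250] [229] [148].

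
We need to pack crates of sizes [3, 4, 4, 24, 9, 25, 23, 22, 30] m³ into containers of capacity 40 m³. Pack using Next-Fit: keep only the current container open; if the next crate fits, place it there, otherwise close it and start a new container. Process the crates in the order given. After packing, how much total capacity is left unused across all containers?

3 m³ → container 1 (remaining 37 m³)
4 m³ → container 1 (remaining 33 m³)
4 m³ → container 1 (remaining 29 m³)
24 m³ → container 1 (remaining 5 m³)
9 m³ → container 2 (remaining 31 m³)
25 m³ → container 2 (remaining 6 m³)
23 m³ → container 3 (remaining 17 m³)
22 m³ → container 4 (remaining 18 m³)
30 m³ → container 5 (remaining 10 m³)
5 containers × 40 m³ = 200 m³; used 144 m³; unused 56 m³.

56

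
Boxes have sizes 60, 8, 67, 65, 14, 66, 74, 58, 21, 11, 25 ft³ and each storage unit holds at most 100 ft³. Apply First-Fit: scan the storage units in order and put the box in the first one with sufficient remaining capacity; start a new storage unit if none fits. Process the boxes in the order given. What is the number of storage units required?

6

storage unit 1: place 60 ft³, 40 ft³ left
storage unit 1: place 8 ft³, 32 ft³ left
storage unit 2: place 67 ft³, 33 ft³ left
storage unit 3: place 65 ft³, 35 ft³ left
storage unit 1: place 14 ft³, 18 ft³ left
storage unit 4: place 66 ft³, 34 ft³ left
storage unit 5: place 74 ft³, 26 ft³ left
storage unit 6: place 58 ft³, 42 ft³ left
storage unit 2: place 21 ft³, 12 ft³ left
storage unit 1: place 11 ft³, 7 ft³ left
storage unit 3: place 25 ft³, 10 ft³ left
Final storage units: [60,8,14,11] [67,21] [65,25] [66] [74] [58].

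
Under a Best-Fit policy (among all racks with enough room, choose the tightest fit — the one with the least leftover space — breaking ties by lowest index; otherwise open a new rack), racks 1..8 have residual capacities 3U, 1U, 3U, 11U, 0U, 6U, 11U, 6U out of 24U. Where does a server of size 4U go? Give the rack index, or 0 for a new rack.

Racks with room: rack 4 (11U), rack 6 (6U), rack 7 (11U), rack 8 (6U).
Tightest fit is rack 6 with 6U free.

6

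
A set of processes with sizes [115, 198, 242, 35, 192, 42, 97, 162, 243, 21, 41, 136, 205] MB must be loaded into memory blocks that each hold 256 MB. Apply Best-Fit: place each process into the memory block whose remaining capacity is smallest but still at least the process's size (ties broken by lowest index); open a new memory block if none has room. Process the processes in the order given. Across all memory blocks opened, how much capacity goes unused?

memory block 1: place 115 MB, 141 MB left
memory block 2: place 198 MB, 58 MB left
memory block 3: place 242 MB, 14 MB left
memory block 2: place 35 MB, 23 MB left
memory block 4: place 192 MB, 64 MB left
memory block 4: place 42 MB, 22 MB left
memory block 1: place 97 MB, 44 MB left
memory block 5: place 162 MB, 94 MB left
memory block 6: place 243 MB, 13 MB left
memory block 4: place 21 MB, 1 MB left
memory block 1: place 41 MB, 3 MB left
memory block 7: place 136 MB, 120 MB left
memory block 8: place 205 MB, 51 MB left
8 memory blocks × 256 MB = 2048 MB; used 1729 MB; unused 319 MB.

319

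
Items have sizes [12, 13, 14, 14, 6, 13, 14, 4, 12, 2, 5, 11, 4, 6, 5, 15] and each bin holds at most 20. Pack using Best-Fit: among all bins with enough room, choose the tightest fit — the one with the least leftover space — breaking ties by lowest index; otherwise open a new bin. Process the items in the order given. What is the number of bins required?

Put 12 in bin 1; 8 remain.
Put 13 in bin 2; 7 remain.
Put 14 in bin 3; 6 remain.
Put 14 in bin 4; 6 remain.
Put 6 in bin 3; 0 remain.
Put 13 in bin 5; 7 remain.
Put 14 in bin 6; 6 remain.
Put 4 in bin 4; 2 remain.
Put 12 in bin 7; 8 remain.
Put 2 in bin 4; 0 remain.
Put 5 in bin 6; 1 remain.
Put 11 in bin 8; 9 remain.
Put 4 in bin 2; 3 remain.
Put 6 in bin 5; 1 remain.
Put 5 in bin 1; 3 remain.
Put 15 in bin 9; 5 remain.
Final bins: [12,5] [13,4] [14,6] [14,4,2] [13,6] [14,5] [12] [11] [15].

9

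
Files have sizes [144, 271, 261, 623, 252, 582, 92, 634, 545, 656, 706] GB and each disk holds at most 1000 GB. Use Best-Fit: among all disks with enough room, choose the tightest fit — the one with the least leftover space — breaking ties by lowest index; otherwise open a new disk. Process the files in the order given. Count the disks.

144 GB → disk 1 (remaining 856 GB)
271 GB → disk 1 (remaining 585 GB)
261 GB → disk 1 (remaining 324 GB)
623 GB → disk 2 (remaining 377 GB)
252 GB → disk 1 (remaining 72 GB)
582 GB → disk 3 (remaining 418 GB)
92 GB → disk 2 (remaining 285 GB)
634 GB → disk 4 (remaining 366 GB)
545 GB → disk 5 (remaining 455 GB)
656 GB → disk 6 (remaining 344 GB)
706 GB → disk 7 (remaining 294 GB)
Final disks: [144,271,261,252] [623,92] [582] [634] [545] [656] [706].

7 disks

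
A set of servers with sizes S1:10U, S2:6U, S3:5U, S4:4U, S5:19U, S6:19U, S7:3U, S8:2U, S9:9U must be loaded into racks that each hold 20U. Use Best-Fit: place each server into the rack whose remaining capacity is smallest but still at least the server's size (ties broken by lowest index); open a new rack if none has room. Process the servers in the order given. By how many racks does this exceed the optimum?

Best-Fit: [10,6,4] [5,3,2,9] [19] [19] → 4 racks.
Total size 77U; any packing needs at least ⌈77/20⌉ = 4 racks.
So 4 is already optimal.

0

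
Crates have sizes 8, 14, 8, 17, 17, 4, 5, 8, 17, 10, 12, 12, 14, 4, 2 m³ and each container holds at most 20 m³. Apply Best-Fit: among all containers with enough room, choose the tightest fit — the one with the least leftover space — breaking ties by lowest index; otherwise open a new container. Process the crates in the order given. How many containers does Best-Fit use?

9

container 1: place 8 m³, 12 m³ left
container 2: place 14 m³, 6 m³ left
container 1: place 8 m³, 4 m³ left
container 3: place 17 m³, 3 m³ left
container 4: place 17 m³, 3 m³ left
container 1: place 4 m³, 0 m³ left
container 2: place 5 m³, 1 m³ left
container 5: place 8 m³, 12 m³ left
container 6: place 17 m³, 3 m³ left
container 5: place 10 m³, 2 m³ left
container 7: place 12 m³, 8 m³ left
container 8: place 12 m³, 8 m³ left
container 9: place 14 m³, 6 m³ left
container 9: place 4 m³, 2 m³ left
container 5: place 2 m³, 0 m³ left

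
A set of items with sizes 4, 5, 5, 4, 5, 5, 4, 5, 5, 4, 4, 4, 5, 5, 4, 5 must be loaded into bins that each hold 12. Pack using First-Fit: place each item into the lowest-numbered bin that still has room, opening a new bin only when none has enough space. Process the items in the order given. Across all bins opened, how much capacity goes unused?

23

Put 4 in bin 1; 8 remain.
Put 5 in bin 1; 3 remain.
Put 5 in bin 2; 7 remain.
Put 4 in bin 2; 3 remain.
Put 5 in bin 3; 7 remain.
Put 5 in bin 3; 2 remain.
Put 4 in bin 4; 8 remain.
Put 5 in bin 4; 3 remain.
Put 5 in bin 5; 7 remain.
Put 4 in bin 5; 3 remain.
Put 4 in bin 6; 8 remain.
Put 4 in bin 6; 4 remain.
Put 5 in bin 7; 7 remain.
Put 5 in bin 7; 2 remain.
Put 4 in bin 6; 0 remain.
Put 5 in bin 8; 7 remain.
8 bins × 12 = 96; used 73; unused 23.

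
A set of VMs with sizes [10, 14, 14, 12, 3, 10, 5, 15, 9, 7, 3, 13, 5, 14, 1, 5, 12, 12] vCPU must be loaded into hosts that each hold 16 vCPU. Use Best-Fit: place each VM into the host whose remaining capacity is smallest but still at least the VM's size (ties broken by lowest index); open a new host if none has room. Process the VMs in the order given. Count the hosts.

10 vCPU → host 1 (remaining 6 vCPU)
14 vCPU → host 2 (remaining 2 vCPU)
14 vCPU → host 3 (remaining 2 vCPU)
12 vCPU → host 4 (remaining 4 vCPU)
3 vCPU → host 4 (remaining 1 vCPU)
10 vCPU → host 5 (remaining 6 vCPU)
5 vCPU → host 1 (remaining 1 vCPU)
15 vCPU → host 6 (remaining 1 vCPU)
9 vCPU → host 7 (remaining 7 vCPU)
7 vCPU → host 7 (remaining 0 vCPU)
3 vCPU → host 5 (remaining 3 vCPU)
13 vCPU → host 8 (remaining 3 vCPU)
5 vCPU → host 9 (remaining 11 vCPU)
14 vCPU → host 10 (remaining 2 vCPU)
1 vCPU → host 1 (remaining 0 vCPU)
5 vCPU → host 9 (remaining 6 vCPU)
12 vCPU → host 11 (remaining 4 vCPU)
12 vCPU → host 12 (remaining 4 vCPU)

12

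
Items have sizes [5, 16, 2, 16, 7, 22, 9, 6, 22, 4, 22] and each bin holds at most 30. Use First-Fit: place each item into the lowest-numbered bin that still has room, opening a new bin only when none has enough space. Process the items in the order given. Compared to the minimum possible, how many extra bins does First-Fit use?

0

First-Fit: [5,16,2,7] [16,9,4] [22,6] [22] [22] → 5 bins.
Total size 131; any packing needs at least ⌈131/30⌉ = 5 bins.
So 5 is already optimal.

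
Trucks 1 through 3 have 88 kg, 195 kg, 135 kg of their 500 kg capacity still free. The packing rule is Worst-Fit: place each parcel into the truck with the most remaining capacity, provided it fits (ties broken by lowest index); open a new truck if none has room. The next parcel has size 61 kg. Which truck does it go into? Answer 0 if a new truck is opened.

Trucks with room: truck 1 (88 kg), truck 2 (195 kg), truck 3 (135 kg).
Most room is truck 2 with 195 kg free.

2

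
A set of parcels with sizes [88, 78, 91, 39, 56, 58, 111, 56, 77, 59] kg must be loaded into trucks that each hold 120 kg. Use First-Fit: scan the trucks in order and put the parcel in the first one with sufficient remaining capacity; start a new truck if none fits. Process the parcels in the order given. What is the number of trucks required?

truck 1: place 88 kg, 32 kg left
truck 2: place 78 kg, 42 kg left
truck 3: place 91 kg, 29 kg left
truck 2: place 39 kg, 3 kg left
truck 4: place 56 kg, 64 kg left
truck 4: place 58 kg, 6 kg left
truck 5: place 111 kg, 9 kg left
truck 6: place 56 kg, 64 kg left
truck 7: place 77 kg, 43 kg left
truck 6: place 59 kg, 5 kg left

7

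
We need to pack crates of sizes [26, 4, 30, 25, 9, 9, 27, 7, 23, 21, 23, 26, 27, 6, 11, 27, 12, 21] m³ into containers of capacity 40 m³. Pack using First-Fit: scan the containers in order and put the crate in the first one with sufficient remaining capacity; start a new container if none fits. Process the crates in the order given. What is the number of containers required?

Put 26 m³ in container 1; 14 m³ remain.
Put 4 m³ in container 1; 10 m³ remain.
Put 30 m³ in container 2; 10 m³ remain.
Put 25 m³ in container 3; 15 m³ remain.
Put 9 m³ in container 1; 1 m³ remain.
Put 9 m³ in container 2; 1 m³ remain.
Put 27 m³ in container 4; 13 m³ remain.
Put 7 m³ in container 3; 8 m³ remain.
Put 23 m³ in container 5; 17 m³ remain.
Put 21 m³ in container 6; 19 m³ remain.
Put 23 m³ in container 7; 17 m³ remain.
Put 26 m³ in container 8; 14 m³ remain.
Put 27 m³ in container 9; 13 m³ remain.
Put 6 m³ in container 3; 2 m³ remain.
Put 11 m³ in container 4; 2 m³ remain.
Put 27 m³ in container 10; 13 m³ remain.
Put 12 m³ in container 5; 5 m³ remain.
Put 21 m³ in container 11; 19 m³ remain.

11 containers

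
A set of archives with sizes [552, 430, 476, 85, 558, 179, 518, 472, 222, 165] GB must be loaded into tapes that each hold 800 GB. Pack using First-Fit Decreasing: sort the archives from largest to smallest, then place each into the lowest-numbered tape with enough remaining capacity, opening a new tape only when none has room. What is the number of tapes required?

6

Sorted descending: 558, 552, 518, 476, 472, 430, 222, 179, 165, 85.
Put 558 GB in tape 1; 242 GB remain.
Put 552 GB in tape 2; 248 GB remain.
Put 518 GB in tape 3; 282 GB remain.
Put 476 GB in tape 4; 324 GB remain.
Put 472 GB in tape 5; 328 GB remain.
Put 430 GB in tape 6; 370 GB remain.
Put 222 GB in tape 1; 20 GB remain.
Put 179 GB in tape 2; 69 GB remain.
Put 165 GB in tape 3; 117 GB remain.
Put 85 GB in tape 3; 32 GB remain.
Final tapes: [558,222] [552,179] [518,165,85] [476] [472] [430].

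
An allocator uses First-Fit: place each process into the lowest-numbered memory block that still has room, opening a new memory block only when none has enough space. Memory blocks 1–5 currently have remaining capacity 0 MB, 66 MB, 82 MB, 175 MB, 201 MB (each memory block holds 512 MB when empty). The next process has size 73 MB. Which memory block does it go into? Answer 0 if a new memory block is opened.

Memory blocks with room: memory block 3 (82 MB), memory block 4 (175 MB), memory block 5 (201 MB).
The first with room is memory block 3.

3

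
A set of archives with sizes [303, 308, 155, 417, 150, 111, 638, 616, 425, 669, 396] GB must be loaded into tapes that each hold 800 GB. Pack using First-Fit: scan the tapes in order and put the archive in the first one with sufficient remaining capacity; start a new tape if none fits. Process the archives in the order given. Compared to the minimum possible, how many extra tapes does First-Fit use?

First-Fit: [303,308,155] [417,150,111] [638] [616] [425] [669] [396] → 7 tapes.
Total size 4188 GB; any packing needs at least ⌈4188/800⌉ = 6 tapes.
An optimal packing achieves that bound: [669,111] [638,155] [616,150] [425,308] [417,303] [396] → 6 tapes.
Excess: 7 − 6 = 1.

1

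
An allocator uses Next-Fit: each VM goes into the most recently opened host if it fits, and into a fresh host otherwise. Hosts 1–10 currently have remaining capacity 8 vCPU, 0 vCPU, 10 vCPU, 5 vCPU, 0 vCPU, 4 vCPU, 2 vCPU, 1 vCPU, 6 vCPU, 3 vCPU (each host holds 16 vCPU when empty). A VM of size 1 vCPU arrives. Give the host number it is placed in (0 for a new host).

Next-Fit only looks at host 10, which has 3 vCPU free.
1 vCPU fits there.

10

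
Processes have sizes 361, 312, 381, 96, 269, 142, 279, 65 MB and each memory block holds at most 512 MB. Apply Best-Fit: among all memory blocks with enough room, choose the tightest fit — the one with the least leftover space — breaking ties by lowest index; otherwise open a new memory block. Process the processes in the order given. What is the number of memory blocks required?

5

memory block 1: place 361 MB, 151 MB left
memory block 2: place 312 MB, 200 MB left
memory block 3: place 381 MB, 131 MB left
memory block 3: place 96 MB, 35 MB left
memory block 4: place 269 MB, 243 MB left
memory block 1: place 142 MB, 9 MB left
memory block 5: place 279 MB, 233 MB left
memory block 2: place 65 MB, 135 MB left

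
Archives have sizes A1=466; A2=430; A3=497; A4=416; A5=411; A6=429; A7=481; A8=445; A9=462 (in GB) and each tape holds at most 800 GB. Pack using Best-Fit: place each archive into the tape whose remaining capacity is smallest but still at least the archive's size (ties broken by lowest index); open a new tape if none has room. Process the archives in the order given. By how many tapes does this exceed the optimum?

0

Best-Fit: [466] [430] [497] [416] [411] [429] [481] [445] [462] → 9 tapes.
9 archives exceed 400 GB (half the capacity), and no two of those can share a tape, so at least 9 tapes are needed.
So 9 is already optimal.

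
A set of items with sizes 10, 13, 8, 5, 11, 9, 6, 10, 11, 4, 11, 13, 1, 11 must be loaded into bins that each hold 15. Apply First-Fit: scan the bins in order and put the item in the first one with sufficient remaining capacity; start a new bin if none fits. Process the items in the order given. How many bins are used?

bin 1: place 10, 5 left
bin 2: place 13, 2 left
bin 3: place 8, 7 left
bin 1: place 5, 0 left
bin 4: place 11, 4 left
bin 5: place 9, 6 left
bin 3: place 6, 1 left
bin 6: place 10, 5 left
bin 7: place 11, 4 left
bin 4: place 4, 0 left
bin 8: place 11, 4 left
bin 9: place 13, 2 left
bin 2: place 1, 1 left
bin 10: place 11, 4 left
Final bins: [10,5] [13,1] [8,6] [11,4] [9] [10] [11] [11] [13] [11].

10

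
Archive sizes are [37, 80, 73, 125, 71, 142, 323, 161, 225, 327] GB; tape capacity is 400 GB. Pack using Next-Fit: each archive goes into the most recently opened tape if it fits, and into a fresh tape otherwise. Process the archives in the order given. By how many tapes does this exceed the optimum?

1

Next-Fit: [37,80,73,125,71] [142] [323] [161,225] [327] → 5 tapes.
Total size 1564 GB; any packing needs at least ⌈1564/400⌉ = 4 tapes.
An optimal packing achieves that bound: [327,73] [323,71] [225,161] [142,125,80,37] → 4 tapes.
Excess: 5 − 4 = 1.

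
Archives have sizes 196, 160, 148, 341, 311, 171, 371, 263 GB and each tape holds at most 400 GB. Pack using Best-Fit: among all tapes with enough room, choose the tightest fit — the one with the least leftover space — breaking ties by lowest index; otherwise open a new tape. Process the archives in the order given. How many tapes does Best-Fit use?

196 GB → tape 1 (remaining 204 GB)
160 GB → tape 1 (remaining 44 GB)
148 GB → tape 2 (remaining 252 GB)
341 GB → tape 3 (remaining 59 GB)
311 GB → tape 4 (remaining 89 GB)
171 GB → tape 2 (remaining 81 GB)
371 GB → tape 5 (remaining 29 GB)
263 GB → tape 6 (remaining 137 GB)

6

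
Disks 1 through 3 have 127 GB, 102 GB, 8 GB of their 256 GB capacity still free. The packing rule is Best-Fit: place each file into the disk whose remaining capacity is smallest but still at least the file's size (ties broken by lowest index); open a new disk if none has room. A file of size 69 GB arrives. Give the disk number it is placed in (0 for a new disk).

2

Disks with room: disk 1 (127 GB), disk 2 (102 GB).
Tightest fit is disk 2 with 102 GB free.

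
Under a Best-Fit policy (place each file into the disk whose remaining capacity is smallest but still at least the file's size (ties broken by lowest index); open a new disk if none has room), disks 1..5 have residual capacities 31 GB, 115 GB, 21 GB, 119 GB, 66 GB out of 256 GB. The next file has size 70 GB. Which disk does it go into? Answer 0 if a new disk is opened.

Disks with room: disk 2 (115 GB), disk 4 (119 GB).
Tightest fit is disk 2 with 115 GB free.

2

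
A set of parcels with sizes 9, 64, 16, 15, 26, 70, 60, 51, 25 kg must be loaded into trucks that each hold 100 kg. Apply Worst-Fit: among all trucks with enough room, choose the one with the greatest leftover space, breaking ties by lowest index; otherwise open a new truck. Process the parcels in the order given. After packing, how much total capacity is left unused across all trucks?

64

Put 9 kg in truck 1; 91 kg remain.
Put 64 kg in truck 1; 27 kg remain.
Put 16 kg in truck 1; 11 kg remain.
Put 15 kg in truck 2; 85 kg remain.
Put 26 kg in truck 2; 59 kg remain.
Put 70 kg in truck 3; 30 kg remain.
Put 60 kg in truck 4; 40 kg remain.
Put 51 kg in truck 2; 8 kg remain.
Put 25 kg in truck 4; 15 kg remain.
4 trucks × 100 kg = 400 kg; used 336 kg; unused 64 kg.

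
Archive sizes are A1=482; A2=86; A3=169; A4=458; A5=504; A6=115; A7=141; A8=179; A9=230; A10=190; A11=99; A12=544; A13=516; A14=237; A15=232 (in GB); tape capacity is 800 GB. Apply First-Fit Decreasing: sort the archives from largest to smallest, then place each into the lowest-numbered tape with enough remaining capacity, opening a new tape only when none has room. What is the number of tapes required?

Sorted descending: 544, 516, 504, 482, 458, 237, 232, 230, 190, 179, 169, 141, 115, 99, 86.
Put 544 GB in tape 1; 256 GB remain.
Put 516 GB in tape 2; 284 GB remain.
Put 504 GB in tape 3; 296 GB remain.
Put 482 GB in tape 4; 318 GB remain.
Put 458 GB in tape 5; 342 GB remain.
Put 237 GB in tape 1; 19 GB remain.
Put 232 GB in tape 2; 52 GB remain.
Put 230 GB in tape 3; 66 GB remain.
Put 190 GB in tape 4; 128 GB remain.
Put 179 GB in tape 5; 163 GB remain.
Put 169 GB in tape 6; 631 GB remain.
Put 141 GB in tape 5; 22 GB remain.
Put 115 GB in tape 4; 13 GB remain.
Put 99 GB in tape 6; 532 GB remain.
Put 86 GB in tape 6; 446 GB remain.
Final tapes: [544,237] [516,232] [504,230] [482,190,115] [458,179,141] [169,99,86].

6 tapes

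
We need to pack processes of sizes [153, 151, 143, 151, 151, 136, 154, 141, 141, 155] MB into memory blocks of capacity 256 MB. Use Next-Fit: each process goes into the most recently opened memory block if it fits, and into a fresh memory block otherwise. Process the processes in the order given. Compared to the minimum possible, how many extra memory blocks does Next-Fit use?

0

Next-Fit: [153] [151] [143] [151] [151] [136] [154] [141] [141] [155] → 10 memory blocks.
10 processes exceed 128 MB (half the capacity), and no two of those can share a memory block, so at least 10 memory blocks are needed.
So 10 is already optimal.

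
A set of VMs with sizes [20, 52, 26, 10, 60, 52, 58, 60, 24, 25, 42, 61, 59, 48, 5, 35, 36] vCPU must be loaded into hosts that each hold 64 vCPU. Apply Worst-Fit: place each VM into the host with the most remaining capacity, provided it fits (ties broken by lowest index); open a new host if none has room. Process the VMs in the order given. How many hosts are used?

Put 20 vCPU in host 1; 44 vCPU remain.
Put 52 vCPU in host 2; 12 vCPU remain.
Put 26 vCPU in host 1; 18 vCPU remain.
Put 10 vCPU in host 1; 8 vCPU remain.
Put 60 vCPU in host 3; 4 vCPU remain.
Put 52 vCPU in host 4; 12 vCPU remain.
Put 58 vCPU in host 5; 6 vCPU remain.
Put 60 vCPU in host 6; 4 vCPU remain.
Put 24 vCPU in host 7; 40 vCPU remain.
Put 25 vCPU in host 7; 15 vCPU remain.
Put 42 vCPU in host 8; 22 vCPU remain.
Put 61 vCPU in host 9; 3 vCPU remain.
Put 59 vCPU in host 10; 5 vCPU remain.
Put 48 vCPU in host 11; 16 vCPU remain.
Put 5 vCPU in host 8; 17 vCPU remain.
Put 35 vCPU in host 12; 29 vCPU remain.
Put 36 vCPU in host 13; 28 vCPU remain.
Final hosts: [20,26,10] [52] [60] [52] [58] [60] [24,25] [42,5] [61] [59] [48] [35] [36].

13 hosts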